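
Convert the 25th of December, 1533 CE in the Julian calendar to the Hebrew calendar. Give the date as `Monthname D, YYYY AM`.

Tevet 7, 5294 AM

Julian Day Number of the source date = 2281345.
Converting JDN 2281345 to the Hebrew calendar gives 7 Tevet 5294 AM.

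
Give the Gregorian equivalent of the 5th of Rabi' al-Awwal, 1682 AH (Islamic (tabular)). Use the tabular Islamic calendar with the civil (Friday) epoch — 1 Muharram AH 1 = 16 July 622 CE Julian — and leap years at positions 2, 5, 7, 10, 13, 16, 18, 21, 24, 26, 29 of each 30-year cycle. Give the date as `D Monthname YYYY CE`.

Julian Day Number of the source date = 2544193.
Converting JDN 2544193 to the Gregorian calendar gives 30 August 2253 CE.

30 August 2253 CE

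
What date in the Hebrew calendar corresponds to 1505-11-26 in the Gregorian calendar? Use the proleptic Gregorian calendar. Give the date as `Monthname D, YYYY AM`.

Kislev 19, 5266 AM

Both dates share Julian Day Number 2271079; in the Hebrew calendar that is 19 Kislev 5266 AM.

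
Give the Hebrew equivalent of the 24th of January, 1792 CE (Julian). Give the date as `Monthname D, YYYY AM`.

Shevat 11, 5552 AM

Julian Day Number of the source date = 2375609.
Converting JDN 2375609 to the Hebrew calendar gives 11 Shevat 5552 AM.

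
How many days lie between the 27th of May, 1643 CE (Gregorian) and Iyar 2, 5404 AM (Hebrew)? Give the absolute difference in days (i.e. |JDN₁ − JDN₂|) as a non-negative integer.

347

JDN of the first date = 2321300.
JDN of the second date = 2321647.
|2321647 − 2321300| = 347.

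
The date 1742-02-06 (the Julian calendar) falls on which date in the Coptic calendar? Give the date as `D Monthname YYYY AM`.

The source date corresponds to 17 February 1742 in the Gregorian calendar (JDN 2357360).
That day falls on 12 Meshir 1458 AM in the Coptic calendar.

12 Meshir 1458 AM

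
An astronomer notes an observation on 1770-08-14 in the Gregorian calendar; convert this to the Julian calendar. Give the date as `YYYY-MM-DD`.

1770-08-03

For dates in this range the Gregorian date is 11 days ahead of the Julian.
14 August 1770 Gregorian − 11 days → 3 August 1770 Julian.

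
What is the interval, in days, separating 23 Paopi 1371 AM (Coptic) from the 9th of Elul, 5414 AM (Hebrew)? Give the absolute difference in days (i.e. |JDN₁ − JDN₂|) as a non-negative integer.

69

JDN of the first date = 2325474.
JDN of the second date = 2325405.
|2325405 − 2325474| = 69.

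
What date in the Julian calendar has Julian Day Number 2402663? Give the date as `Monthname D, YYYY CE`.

February 18, 1866 CE

JDN 2402663 is 2 March 1866 in the Gregorian calendar.
In the Julian calendar that day is February 18, 1866 CE.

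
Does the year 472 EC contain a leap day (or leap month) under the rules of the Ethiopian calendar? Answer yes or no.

472 mod 4 = 0; in the Ethiopian calendar a year is leap when year mod 4 = 3, so it is a common year.

no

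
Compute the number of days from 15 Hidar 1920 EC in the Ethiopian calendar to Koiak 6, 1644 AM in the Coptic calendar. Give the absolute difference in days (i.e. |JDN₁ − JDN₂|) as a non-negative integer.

JDN of the first date = 2425210.
JDN of the second date = 2425231.
|2425231 − 2425210| = 21.

21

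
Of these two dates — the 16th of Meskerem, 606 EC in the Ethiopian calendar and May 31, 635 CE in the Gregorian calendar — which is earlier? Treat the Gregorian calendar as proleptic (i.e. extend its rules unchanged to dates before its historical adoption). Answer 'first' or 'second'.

first

First date → JDN 1945212; second date → JDN 1953139.
JDN 1945212 < JDN 1953139, so the first date is earlier.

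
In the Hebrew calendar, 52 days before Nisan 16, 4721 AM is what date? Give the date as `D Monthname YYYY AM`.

23 Shevat 4721 AM

Counting 52 days back from JDN 2072158 reaches JDN 2072106, which is 23 Shevat 4721 AM.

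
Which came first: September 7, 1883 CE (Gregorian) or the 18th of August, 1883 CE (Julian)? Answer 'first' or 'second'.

second

Converting both to JDN: 2409061 vs 2409053; the smaller is the second.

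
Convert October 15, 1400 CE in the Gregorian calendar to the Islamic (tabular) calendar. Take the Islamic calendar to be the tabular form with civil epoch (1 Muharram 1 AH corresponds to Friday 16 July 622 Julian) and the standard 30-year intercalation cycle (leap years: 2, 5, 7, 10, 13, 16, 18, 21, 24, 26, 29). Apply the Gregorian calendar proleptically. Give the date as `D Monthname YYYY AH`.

16 Safar 803 AH

Both dates share Julian Day Number 2232687; in the tabular Islamic calendar that is 16 Safar 803 AH.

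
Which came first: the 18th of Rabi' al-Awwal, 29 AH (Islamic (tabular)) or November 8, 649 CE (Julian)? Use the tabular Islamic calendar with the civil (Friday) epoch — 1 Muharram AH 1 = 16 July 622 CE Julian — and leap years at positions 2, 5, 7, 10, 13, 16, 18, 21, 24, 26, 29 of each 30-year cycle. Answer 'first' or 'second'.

The two dates have Julian Day Numbers 1958438 and 1958417 respectively.
Since 1958417 < 1958438, the second date comes first.

second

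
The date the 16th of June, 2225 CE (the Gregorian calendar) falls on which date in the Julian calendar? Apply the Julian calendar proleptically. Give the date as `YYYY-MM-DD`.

2225-06-01

For dates in this range the Gregorian date is 15 days ahead of the Julian.
16 June 2225 Gregorian − 15 days → 1 June 2225 Julian.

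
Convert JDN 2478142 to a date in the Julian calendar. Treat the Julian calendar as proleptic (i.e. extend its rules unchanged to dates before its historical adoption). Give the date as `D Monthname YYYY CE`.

JDN 2478142 is 26 October 2072 in the Gregorian calendar.
In the Julian calendar that day is 13 October 2072 CE.

13 October 2072 CE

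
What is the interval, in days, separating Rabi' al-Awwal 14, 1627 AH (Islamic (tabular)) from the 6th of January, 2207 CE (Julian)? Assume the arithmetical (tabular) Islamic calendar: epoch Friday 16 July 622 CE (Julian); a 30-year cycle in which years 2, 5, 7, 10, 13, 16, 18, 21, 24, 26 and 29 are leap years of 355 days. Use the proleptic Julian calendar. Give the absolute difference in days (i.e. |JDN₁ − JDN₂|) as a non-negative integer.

2458

JDN of the first date = 2524712.
JDN of the second date = 2527170.
|2527170 − 2524712| = 2458.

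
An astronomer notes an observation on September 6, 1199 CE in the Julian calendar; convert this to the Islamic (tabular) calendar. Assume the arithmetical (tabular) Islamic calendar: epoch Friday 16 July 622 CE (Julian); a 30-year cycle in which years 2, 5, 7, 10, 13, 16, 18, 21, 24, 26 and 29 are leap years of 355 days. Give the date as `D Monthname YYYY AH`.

The source date corresponds to 13 September 1199 in the proleptic Gregorian calendar (JDN 2159241).
That day falls on 13 Dhu al-Qa'dah 595 AH in the tabular Islamic calendar.

13 Dhu al-Qa'dah 595 AH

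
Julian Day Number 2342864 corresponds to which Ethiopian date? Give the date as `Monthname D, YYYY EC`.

JDN 2342864 is 11 June 1702 in the Gregorian calendar.
In the Ethiopian calendar that day is Sene 6, 1694 EC.

Sene 6, 1694 EC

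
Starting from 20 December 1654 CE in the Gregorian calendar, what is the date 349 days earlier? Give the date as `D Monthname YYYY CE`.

5 January 1654 CE

Counting 349 days back from JDN 2325525 reaches JDN 2325176, which is 5 January 1654 CE.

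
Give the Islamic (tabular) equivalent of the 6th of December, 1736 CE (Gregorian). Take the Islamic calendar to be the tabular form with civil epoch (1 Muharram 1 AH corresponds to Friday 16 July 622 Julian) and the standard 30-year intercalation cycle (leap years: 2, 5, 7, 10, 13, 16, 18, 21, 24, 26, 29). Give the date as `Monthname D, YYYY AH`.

Sha'ban 2, 1149 AH

Julian Day Number of the source date = 2355461.
Converting JDN 2355461 to the tabular Islamic calendar gives 2 Sha'ban 1149 AH.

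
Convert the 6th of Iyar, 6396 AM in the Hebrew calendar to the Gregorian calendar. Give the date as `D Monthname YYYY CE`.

3 May 2636 CE

Both dates share Julian Day Number 2683962; in the Gregorian calendar that is 3 May 2636 CE.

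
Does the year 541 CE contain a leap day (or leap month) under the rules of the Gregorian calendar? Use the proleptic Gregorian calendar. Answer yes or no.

no

541 is not divisible by 4, so it is a common year.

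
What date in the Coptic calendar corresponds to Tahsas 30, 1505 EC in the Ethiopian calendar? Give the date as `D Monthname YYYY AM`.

The source date corresponds to 5 January 1513 in the proleptic Gregorian calendar (JDN 2273676).
That day falls on 30 Koiak 1229 AM in the Coptic calendar.

30 Koiak 1229 AM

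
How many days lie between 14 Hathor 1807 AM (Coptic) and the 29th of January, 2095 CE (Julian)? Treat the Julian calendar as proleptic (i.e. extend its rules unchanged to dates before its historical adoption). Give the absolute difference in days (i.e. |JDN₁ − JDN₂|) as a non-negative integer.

1541

JDN of the first date = 2484744.
JDN of the second date = 2486285.
|2486285 − 2484744| = 1541.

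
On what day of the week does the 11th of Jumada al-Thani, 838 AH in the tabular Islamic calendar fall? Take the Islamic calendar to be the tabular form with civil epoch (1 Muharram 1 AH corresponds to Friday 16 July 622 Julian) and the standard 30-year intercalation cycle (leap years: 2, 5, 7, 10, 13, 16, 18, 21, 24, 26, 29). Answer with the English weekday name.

This is JDN 2245203 (21 January 1435 Gregorian).
2245203 ≡ 2 (mod 7); counting from Monday = 0 gives Wednesday.

Wednesday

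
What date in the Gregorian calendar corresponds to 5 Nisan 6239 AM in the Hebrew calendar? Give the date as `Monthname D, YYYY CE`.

Both dates share Julian Day Number 2626584; in the Gregorian calendar that is 29 March 2479 CE.

March 29, 2479 CE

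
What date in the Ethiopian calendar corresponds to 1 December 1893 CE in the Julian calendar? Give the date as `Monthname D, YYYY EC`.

Tahsas 5, 1886 EC

The source date corresponds to 13 December 1893 in the Gregorian calendar (JDN 2412811).
That day falls on 5 Tahsas 1886 EC in the Ethiopian calendar.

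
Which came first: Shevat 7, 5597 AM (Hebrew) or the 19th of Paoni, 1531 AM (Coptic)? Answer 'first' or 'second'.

Converting both to JDN: 2392023 vs 2384150; the smaller is the second.

second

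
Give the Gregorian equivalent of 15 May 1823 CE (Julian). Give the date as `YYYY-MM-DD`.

1823-05-27

For dates in this range the Gregorian date is 12 days ahead of the Julian.
15 May 1823 Julian + 12 days → 27 May 1823 Gregorian.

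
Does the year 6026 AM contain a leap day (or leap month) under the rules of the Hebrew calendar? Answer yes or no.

yes

Hebrew year 6026 is year 3 of its 19-year Metonic cycle; leap years are at positions 3, 6, 8, 11, 14, 17, 19, so it is a leap year (13 months).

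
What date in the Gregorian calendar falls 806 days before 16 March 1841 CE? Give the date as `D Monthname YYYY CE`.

The starting date is JDN 2393546; 2393546 − 806 = 2392740.
JDN 2392740 corresponds to 31 December 1838 CE.

31 December 1838 CE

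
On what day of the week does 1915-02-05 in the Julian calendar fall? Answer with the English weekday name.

Thursday

In the Gregorian calendar this is 18 February 1915 (JDN 2420547).
JDN 2420547 mod 7 = 3, and JDN 0 was a Monday, so this is a Thursday.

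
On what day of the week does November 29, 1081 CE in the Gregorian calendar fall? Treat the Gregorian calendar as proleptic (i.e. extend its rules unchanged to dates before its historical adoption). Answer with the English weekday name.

Tuesday

Since JDN mod 7 = 1 (0 = Monday), the day is Tuesday.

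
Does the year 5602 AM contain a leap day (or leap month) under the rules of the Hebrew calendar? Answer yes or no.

no

Hebrew year 5602 is year 16 of its 19-year Metonic cycle; leap years are at positions 3, 6, 8, 11, 14, 17, 19, so it is a common year (12 months).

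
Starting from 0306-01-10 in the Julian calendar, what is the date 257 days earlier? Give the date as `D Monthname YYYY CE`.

28 April 305 CE

The starting date is JDN 1832834; 1832834 − 257 = 1832577.
JDN 1832577 corresponds to 28 April 305 CE.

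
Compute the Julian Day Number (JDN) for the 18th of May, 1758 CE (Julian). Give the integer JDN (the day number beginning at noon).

In the Gregorian calendar the same day is 29 May 1758.
JDN 2451545 is 1 January 2000 CE (Gregorian); the target day is −88240 days from there, so JDN = 2363305.

2363305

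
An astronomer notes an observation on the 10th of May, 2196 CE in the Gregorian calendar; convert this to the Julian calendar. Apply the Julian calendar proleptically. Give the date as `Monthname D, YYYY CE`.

At this point the Julian calendar is 14 days behind the Gregorian.
10 May 2196 Gregorian − 14 days → 26 April 2196 Julian.

April 26, 2196 CE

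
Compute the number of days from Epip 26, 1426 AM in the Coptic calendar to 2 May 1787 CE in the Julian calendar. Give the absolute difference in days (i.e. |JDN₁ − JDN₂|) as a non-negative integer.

First date → JDN 2345836; second date → JDN 2373881.
The interval is |2345836 − 2373881| = 28045 days.

28045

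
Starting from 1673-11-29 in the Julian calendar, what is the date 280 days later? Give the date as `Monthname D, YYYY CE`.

Counting 280 days forward from JDN 2332454 reaches JDN 2332734, which is September 5, 1674 CE.

September 5, 1674 CE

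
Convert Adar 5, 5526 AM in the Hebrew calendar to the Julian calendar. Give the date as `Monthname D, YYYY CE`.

February 3, 1766 CE

Julian Day Number of the source date = 2366123.
Converting JDN 2366123 to the Julian calendar gives 3 February 1766 CE.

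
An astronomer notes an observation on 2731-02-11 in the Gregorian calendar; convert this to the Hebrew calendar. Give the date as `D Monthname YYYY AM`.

12 Shevat 6491 AM

Both dates share Julian Day Number 2718578; in the Hebrew calendar that is 12 Shevat 6491 AM.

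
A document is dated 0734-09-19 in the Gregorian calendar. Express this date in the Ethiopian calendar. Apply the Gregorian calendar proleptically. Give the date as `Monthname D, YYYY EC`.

Both dates share Julian Day Number 1989409; in the Ethiopian calendar that is 18 Meskerem 727 EC.

Meskerem 18, 727 EC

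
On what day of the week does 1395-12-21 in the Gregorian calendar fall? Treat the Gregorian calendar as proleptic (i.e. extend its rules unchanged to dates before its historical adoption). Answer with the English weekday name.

Monday

JDN 2230928 mod 7 = 0, and JDN 0 was a Monday, so this is a Monday.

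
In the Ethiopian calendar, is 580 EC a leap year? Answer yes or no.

580 mod 4 = 0; in the Ethiopian calendar a year is leap when year mod 4 = 3, so it is a common year.

no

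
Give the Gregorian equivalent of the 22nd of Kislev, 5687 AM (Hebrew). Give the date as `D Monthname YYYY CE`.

28 November 1926 CE

Both dates share Julian Day Number 2424848; in the Gregorian calendar that is 28 November 1926 CE.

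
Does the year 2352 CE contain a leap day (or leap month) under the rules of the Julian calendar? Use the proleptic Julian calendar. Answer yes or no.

yes

2352 mod 4 = 0, so it is a leap year in the Julian calendar.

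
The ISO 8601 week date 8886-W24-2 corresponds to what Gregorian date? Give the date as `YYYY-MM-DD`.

8886-06-11

ISO week 1 of 8886 is the week containing the first Thursday of 8886.
Week 24, day 2 (Tuesday) lands on 8886-06-11.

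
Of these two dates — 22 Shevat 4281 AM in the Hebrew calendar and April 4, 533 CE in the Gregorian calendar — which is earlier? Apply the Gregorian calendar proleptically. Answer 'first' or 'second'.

Converting both to JDN: 1911369 vs 1915828; the smaller is the first.

first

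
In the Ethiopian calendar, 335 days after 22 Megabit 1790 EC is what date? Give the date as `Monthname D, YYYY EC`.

Counting 335 days forward from JDN 2377854 reaches JDN 2378189, which is Yekatit 22, 1791 EC.

Yekatit 22, 1791 EC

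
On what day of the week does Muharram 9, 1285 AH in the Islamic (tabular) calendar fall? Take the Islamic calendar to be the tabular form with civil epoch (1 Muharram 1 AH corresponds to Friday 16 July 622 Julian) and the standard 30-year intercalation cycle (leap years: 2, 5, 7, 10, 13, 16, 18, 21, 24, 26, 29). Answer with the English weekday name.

Saturday

This is JDN 2403455 (2 May 1868 Gregorian).
Since JDN mod 7 = 5 (0 = Monday), the day is Saturday.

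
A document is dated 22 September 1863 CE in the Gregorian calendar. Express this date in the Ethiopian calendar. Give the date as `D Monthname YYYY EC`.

Julian Day Number of the source date = 2401771.
Converting JDN 2401771 to the Ethiopian calendar gives 12 Meskerem 1856 EC.

12 Meskerem 1856 EC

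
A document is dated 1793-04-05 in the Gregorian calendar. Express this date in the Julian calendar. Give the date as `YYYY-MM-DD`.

1793-03-25

The Julian–Gregorian offset here is 11 days (Julian trailing).
5 April 1793 Gregorian − 11 days → 25 March 1793 Julian.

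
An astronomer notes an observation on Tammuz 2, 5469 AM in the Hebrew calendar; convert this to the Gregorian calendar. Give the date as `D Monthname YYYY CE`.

Julian Day Number of the source date = 2345420.
Converting JDN 2345420 to the Gregorian calendar gives 10 June 1709 CE.

10 June 1709 CE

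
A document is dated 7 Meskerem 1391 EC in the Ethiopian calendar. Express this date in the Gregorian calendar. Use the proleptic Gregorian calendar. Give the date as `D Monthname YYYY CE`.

Julian Day Number of the source date = 2231924.
Converting JDN 2231924 to the Gregorian calendar gives 12 September 1398 CE.

12 September 1398 CE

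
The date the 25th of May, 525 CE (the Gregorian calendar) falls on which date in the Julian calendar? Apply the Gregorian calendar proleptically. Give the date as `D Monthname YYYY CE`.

23 May 525 CE

The Julian–Gregorian offset here is 2 days (Julian trailing).
25 May 525 Gregorian − 2 days → 23 May 525 Julian.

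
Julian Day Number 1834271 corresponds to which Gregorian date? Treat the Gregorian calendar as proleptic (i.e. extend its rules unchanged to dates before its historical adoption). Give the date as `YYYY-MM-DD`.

0309-12-18

JDN 2451545 is 1 Jan 2000; 1834271 is −617274 days from there.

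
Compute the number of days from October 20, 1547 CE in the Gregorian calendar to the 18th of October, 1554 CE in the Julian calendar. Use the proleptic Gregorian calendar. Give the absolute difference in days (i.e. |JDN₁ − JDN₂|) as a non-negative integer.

First date → JDN 2286382; second date → JDN 2288947.
The interval is |2286382 − 2288947| = 2565 days.

2565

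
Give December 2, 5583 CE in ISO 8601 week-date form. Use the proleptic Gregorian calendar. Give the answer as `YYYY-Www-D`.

The weekday is Friday (ISO weekday 5).
That Friday belongs to ISO week 48 of ISO year 5583.

5583-W48-5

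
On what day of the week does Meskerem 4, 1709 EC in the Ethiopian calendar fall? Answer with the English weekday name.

In the Gregorian calendar this is 12 September 1716 (JDN 2348071).
2348071 ≡ 5 (mod 7); counting from Monday = 0 gives Saturday.

Saturday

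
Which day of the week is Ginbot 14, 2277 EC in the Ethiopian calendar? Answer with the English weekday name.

In the Gregorian calendar this is 24 May 2285 (JDN 2555783).
Since JDN mod 7 = 6 (0 = Monday), the day is Sunday.

Sunday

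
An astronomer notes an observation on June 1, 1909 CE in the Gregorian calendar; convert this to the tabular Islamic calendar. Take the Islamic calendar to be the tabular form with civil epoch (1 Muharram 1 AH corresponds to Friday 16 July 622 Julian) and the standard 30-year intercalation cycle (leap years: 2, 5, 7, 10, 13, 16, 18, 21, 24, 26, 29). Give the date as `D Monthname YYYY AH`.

12 Jumada al-Awwal 1327 AH

Both dates share Julian Day Number 2418459; in the tabular Islamic calendar that is 12 Jumada al-Awwal 1327 AH.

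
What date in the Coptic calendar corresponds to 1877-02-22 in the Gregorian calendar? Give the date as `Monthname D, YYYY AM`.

Meshir 16, 1593 AM

Both dates share Julian Day Number 2406673; in the Coptic calendar that is 16 Meshir 1593 AM.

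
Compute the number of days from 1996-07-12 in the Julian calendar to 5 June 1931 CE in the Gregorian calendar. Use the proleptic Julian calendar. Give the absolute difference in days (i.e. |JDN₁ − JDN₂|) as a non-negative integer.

23792

JDN of the first date = 2450290.
JDN of the second date = 2426498.
|2426498 − 2450290| = 23792.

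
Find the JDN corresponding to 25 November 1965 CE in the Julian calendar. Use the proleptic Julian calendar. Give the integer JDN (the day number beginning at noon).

Equivalently 8 December 1965 (Gregorian).
JDN 2451545 is 1 January 2000 CE (Gregorian); the target day is −12442 days from there, so JDN = 2439103.

2439103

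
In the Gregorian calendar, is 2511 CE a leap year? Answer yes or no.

2511 is not divisible by 4, so it is a common year.

no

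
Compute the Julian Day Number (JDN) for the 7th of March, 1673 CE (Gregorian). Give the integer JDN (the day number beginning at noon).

JDN 2299161 is 15 October 1582 CE (Gregorian); the target day is +33016 days from there, so JDN = 2332177.

2332177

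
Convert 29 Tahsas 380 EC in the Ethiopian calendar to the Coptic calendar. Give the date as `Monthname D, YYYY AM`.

The source date corresponds to 27 December 387 in the proleptic Gregorian calendar (JDN 1862769).
That day falls on 29 Koiak 104 AM in the Coptic calendar.

Koiak 29, 104 AM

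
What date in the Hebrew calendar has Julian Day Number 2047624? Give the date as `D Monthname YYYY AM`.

22 Shevat 4654 AM

The proleptic Gregorian equivalent of JDN 2047624 is 6 February 894.
In the Hebrew calendar that day is 22 Shevat 4654 AM.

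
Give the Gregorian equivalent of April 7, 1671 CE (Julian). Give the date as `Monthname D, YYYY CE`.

April 17, 1671 CE

The Julian–Gregorian offset here is 10 days (Julian trailing).
7 April 1671 Julian + 10 days → 17 April 1671 Gregorian.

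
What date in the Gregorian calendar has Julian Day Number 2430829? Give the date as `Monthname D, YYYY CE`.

April 14, 1943 CE

JDN 2451545 is 1 Jan 2000; 2430829 is −20716 days from there.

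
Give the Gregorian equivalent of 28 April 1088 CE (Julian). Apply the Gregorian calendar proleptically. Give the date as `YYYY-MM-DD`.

For dates in this range the Gregorian date is 6 days ahead of the Julian.
28 April 1088 Julian + 6 days → 4 May 1088 Gregorian.

1088-05-04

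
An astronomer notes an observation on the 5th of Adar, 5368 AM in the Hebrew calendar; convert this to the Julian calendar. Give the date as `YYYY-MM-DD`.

Both dates share Julian Day Number 2308422; in the Julian calendar that is 12 February 1608 CE.

1608-02-12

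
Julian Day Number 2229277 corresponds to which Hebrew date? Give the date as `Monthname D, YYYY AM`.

The proleptic Gregorian equivalent of JDN 2229277 is 14 June 1391.
In the Hebrew calendar that day is Tammuz 3, 5151 AM.

Tammuz 3, 5151 AM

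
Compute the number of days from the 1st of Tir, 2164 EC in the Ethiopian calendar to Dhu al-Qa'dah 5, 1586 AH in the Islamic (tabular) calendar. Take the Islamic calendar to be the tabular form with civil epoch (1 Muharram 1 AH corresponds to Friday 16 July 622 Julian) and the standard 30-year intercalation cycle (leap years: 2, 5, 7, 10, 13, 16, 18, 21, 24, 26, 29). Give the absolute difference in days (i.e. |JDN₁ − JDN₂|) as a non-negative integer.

3967

First date → JDN 2514377; second date → JDN 2510410.
The interval is |2514377 − 2510410| = 3967 days.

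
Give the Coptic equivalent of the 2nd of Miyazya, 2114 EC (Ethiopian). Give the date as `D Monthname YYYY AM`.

2 Parmouti 1838 AM

Both dates share Julian Day Number 2496205; in the Coptic calendar that is 2 Parmouti 1838 AM.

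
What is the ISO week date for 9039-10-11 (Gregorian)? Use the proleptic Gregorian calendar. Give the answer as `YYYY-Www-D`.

The weekday is Friday (ISO weekday 5).
That Friday belongs to ISO week 41 of ISO year 9039.

9039-W41-5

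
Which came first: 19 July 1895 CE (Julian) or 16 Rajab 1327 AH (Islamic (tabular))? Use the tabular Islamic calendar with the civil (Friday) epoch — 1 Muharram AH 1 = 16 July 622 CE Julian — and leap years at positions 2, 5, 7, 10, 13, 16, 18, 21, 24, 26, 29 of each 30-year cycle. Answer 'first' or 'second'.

first

Converting both to JDN: 2413406 vs 2418522; the smaller is the first.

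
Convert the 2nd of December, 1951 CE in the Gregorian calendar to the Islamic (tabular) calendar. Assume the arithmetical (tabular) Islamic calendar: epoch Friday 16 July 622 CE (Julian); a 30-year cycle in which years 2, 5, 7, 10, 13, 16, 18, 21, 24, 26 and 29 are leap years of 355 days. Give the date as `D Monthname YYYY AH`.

Both dates share Julian Day Number 2433983; in the tabular Islamic calendar that is 3 Rabi' al-Awwal 1371 AH.

3 Rabi' al-Awwal 1371 AH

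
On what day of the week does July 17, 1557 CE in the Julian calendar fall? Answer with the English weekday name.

Saturday

In the proleptic Gregorian calendar this is 27 July 1557 (JDN 2289950).
2289950 ≡ 5 (mod 7); counting from Monday = 0 gives Saturday.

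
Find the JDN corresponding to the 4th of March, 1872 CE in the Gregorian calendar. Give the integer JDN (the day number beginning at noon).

JDN 2299161 is 15 October 1582 CE (Gregorian); the target day is +105696 days from there, so JDN = 2404857.

2404857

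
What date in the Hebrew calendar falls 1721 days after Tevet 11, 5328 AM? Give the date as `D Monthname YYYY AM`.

20 Elul 5332 AM

The starting date is JDN 2293751; 2293751 + 1721 = 2295472.
JDN 2295472 corresponds to 20 Elul 5332 AM.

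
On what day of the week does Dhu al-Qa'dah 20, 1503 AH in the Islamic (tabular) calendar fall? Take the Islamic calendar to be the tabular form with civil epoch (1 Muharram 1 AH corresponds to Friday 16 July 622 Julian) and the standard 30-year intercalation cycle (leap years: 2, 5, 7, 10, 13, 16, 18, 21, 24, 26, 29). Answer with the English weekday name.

Thursday

This is JDN 2481013 (5 September 2080 Gregorian).
2481013 ≡ 3 (mod 7); counting from Monday = 0 gives Thursday.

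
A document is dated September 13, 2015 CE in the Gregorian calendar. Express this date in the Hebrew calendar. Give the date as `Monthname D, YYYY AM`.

Both dates share Julian Day Number 2457279; in the Hebrew calendar that is 29 Elul 5775 AM.

Elul 29, 5775 AM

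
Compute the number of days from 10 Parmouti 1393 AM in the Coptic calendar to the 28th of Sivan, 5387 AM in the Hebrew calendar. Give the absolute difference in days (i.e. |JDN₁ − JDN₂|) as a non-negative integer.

First date → JDN 2333677; second date → JDN 2315472.
The interval is |2333677 − 2315472| = 18205 days.

18205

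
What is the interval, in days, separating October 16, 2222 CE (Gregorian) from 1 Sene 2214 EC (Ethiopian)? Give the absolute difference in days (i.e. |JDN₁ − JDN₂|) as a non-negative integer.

First date → JDN 2532917; second date → JDN 2532789.
The interval is |2532917 − 2532789| = 128 days.

128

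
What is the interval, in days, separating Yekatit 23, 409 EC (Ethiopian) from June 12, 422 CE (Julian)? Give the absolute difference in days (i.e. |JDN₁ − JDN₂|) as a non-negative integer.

First date → JDN 1873415; second date → JDN 1875356.
The interval is |1873415 − 1875356| = 1941 days.

1941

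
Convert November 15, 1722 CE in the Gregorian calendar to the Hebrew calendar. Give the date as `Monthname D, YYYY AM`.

Julian Day Number of the source date = 2350326.
Converting JDN 2350326 to the Hebrew calendar gives 6 Kislev 5483 AM.

Kislev 6, 5483 AM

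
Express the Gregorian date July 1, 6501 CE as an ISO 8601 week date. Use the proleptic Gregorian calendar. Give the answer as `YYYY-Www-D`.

The weekday is Friday (ISO weekday 5).
That Friday belongs to ISO week 26 of ISO year 6501.

6501-W26-5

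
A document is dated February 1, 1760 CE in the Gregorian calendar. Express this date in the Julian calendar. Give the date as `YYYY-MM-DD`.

For dates in this range the Gregorian date is 11 days ahead of the Julian.
1 February 1760 Gregorian − 11 days → 21 January 1760 Julian.

1760-01-21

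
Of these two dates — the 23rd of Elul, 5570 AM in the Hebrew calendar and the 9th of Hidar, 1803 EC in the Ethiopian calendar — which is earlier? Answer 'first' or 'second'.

first

Converting both to JDN: 2382413 vs 2382469; the smaller is the first.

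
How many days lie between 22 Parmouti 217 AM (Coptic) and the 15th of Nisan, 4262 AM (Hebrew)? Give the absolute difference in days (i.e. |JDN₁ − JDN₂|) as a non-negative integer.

357

JDN of the first date = 1904155.
JDN of the second date = 1904512.
|1904512 − 1904155| = 357.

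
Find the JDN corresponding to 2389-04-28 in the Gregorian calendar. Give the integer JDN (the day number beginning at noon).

2593742

JDN 2400001 is 17 November 1858 CE (Gregorian), MJD 0; the target day is +193741 days from there, so JDN = 2593742.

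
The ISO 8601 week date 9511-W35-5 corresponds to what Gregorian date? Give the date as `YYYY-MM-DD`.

ISO week 1 of 9511 is the week containing the first Thursday of 9511.
Week 35, day 5 (Friday) lands on 9511-09-01.

9511-09-01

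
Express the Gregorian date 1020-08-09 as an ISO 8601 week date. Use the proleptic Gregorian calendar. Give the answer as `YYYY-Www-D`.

1020-W32-3

The weekday is Wednesday (ISO weekday 3).
That Wednesday belongs to ISO week 32 of ISO year 1020.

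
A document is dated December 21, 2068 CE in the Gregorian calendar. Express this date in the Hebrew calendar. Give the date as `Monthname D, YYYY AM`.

Both dates share Julian Day Number 2476737; in the Hebrew calendar that is 27 Kislev 5829 AM.

Kislev 27, 5829 AM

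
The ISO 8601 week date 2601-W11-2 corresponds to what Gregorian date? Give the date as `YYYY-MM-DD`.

ISO week 1 of 2601 is the week containing the first Thursday of 2601.
Week 11, day 2 (Tuesday) lands on 2601-03-10.

2601-03-10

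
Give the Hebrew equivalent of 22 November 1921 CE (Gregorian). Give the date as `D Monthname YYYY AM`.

Both dates share Julian Day Number 2423016; in the Hebrew calendar that is 21 Cheshvan 5682 AM.

21 Cheshvan 5682 AM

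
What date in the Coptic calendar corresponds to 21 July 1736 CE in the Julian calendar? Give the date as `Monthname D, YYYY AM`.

Epip 27, 1452 AM

Julian Day Number of the source date = 2355334.
Converting JDN 2355334 to the Coptic calendar gives 27 Epip 1452 AM.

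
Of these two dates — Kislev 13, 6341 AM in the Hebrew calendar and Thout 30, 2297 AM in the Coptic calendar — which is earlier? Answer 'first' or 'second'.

second

First date → JDN 2663711; second date → JDN 2663673.
JDN 2663673 < JDN 2663711, so the second date is earlier.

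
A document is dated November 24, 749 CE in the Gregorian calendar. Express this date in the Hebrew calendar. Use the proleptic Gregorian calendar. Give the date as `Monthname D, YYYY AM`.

Kislev 5, 4510 AM

Julian Day Number of the source date = 1994954.
Converting JDN 1994954 to the Hebrew calendar gives 5 Kislev 4510 AM.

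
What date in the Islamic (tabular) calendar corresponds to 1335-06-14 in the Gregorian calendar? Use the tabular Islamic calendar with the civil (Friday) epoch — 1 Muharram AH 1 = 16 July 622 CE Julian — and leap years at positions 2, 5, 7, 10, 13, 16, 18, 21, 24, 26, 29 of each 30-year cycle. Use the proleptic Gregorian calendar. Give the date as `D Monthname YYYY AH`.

13 Shawwal 735 AH

Both dates share Julian Day Number 2208823; in the tabular Islamic calendar that is 13 Shawwal 735 AH.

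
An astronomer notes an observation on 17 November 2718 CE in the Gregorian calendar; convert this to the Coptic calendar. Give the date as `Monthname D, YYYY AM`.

Hathor 2, 2435 AM

Julian Day Number of the source date = 2714109.
Converting JDN 2714109 to the Coptic calendar gives 2 Hathor 2435 AM.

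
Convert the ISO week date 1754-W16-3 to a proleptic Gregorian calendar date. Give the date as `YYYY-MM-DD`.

1754-04-17

ISO week 1 of 1754 is the week containing the first Thursday of 1754.
Week 16, day 3 (Wednesday) lands on 1754-04-17.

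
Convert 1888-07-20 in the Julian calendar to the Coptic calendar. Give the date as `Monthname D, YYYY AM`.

Epip 26, 1604 AM

Both dates share Julian Day Number 2410851; in the Coptic calendar that is 26 Epip 1604 AM.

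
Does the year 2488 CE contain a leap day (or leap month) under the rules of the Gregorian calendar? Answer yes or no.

yes

2488 is divisible by 4 and not by 100, so it is a leap year.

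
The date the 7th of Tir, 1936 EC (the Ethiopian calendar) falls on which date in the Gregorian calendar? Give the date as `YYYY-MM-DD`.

1944-01-16

Julian Day Number of the source date = 2431106.
Converting JDN 2431106 to the Gregorian calendar gives 16 January 1944 CE.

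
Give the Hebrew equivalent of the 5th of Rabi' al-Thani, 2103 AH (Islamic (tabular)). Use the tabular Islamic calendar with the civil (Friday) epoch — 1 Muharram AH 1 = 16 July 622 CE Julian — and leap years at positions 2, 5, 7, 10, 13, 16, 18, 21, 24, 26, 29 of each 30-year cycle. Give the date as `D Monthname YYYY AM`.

5 Adar II 6422 AM

Julian Day Number of the source date = 2693412.
Converting JDN 2693412 to the Hebrew calendar gives 5 Adar II 6422 AM.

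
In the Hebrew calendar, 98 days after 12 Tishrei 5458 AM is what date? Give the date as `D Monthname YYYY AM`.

The starting date is JDN 2341147; 2341147 + 98 = 2341245.
JDN 2341245 corresponds to 20 Tevet 5458 AM.

20 Tevet 5458 AM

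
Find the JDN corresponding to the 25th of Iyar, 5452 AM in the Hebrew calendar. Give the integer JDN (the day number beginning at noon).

2339182

Equivalently 11 May 1692 (Gregorian).
JDN 2299161 is 15 October 1582 CE (Gregorian); the target day is +40021 days from there, so JDN = 2339182.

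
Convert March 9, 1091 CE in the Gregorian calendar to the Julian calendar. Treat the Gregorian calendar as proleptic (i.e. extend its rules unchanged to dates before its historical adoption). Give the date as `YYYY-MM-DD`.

For dates in this range the Gregorian date is 6 days ahead of the Julian.
9 March 1091 Gregorian − 6 days → 3 March 1091 Julian.

1091-03-03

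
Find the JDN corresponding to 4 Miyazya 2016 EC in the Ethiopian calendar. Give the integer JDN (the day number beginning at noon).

In the Gregorian calendar the same day is 12 April 2024.
JDN 2400001 is 17 November 1858 CE (Gregorian), MJD 0; the target day is +60412 days from there, so JDN = 2460413.

2460413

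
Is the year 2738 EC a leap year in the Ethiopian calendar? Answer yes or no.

2738 mod 4 = 2; in the Ethiopian calendar a year is leap when year mod 4 = 3, so it is a common year.

no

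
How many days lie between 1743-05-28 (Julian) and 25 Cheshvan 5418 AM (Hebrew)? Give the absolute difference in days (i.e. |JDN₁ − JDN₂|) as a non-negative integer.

31264

First date → JDN 2357836; second date → JDN 2326572.
The interval is |2357836 − 2326572| = 31264 days.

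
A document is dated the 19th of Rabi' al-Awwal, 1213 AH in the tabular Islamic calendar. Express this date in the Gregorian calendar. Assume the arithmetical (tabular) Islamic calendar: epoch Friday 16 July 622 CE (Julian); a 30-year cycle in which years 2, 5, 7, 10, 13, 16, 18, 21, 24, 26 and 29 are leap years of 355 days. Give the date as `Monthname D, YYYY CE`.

Julian Day Number of the source date = 2378009.
Converting JDN 2378009 to the Gregorian calendar gives 31 August 1798 CE.

August 31, 1798 CE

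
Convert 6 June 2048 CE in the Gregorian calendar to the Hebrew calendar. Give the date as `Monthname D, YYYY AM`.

Sivan 25, 5808 AM

Julian Day Number of the source date = 2469234.
Converting JDN 2469234 to the Hebrew calendar gives 25 Sivan 5808 AM.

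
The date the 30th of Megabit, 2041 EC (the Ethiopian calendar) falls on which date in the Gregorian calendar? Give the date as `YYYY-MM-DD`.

Julian Day Number of the source date = 2469540.
Converting JDN 2469540 to the Gregorian calendar gives 8 April 2049 CE.

2049-04-08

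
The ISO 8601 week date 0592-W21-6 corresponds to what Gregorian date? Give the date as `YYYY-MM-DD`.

ISO week 1 of 592 is the week containing the first Thursday of 592.
Week 21, day 6 (Saturday) lands on 0592-05-26.

0592-05-26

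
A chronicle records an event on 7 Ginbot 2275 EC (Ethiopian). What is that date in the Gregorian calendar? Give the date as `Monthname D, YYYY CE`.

May 17, 2283 CE

Julian Day Number of the source date = 2555045.
Converting JDN 2555045 to the Gregorian calendar gives 17 May 2283 CE.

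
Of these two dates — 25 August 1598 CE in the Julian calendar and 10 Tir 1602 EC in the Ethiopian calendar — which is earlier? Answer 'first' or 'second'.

Converting both to JDN: 2304964 vs 2309115; the smaller is the first.

first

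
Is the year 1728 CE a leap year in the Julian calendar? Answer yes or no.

1728 mod 4 = 0, so it is a leap year in the Julian calendar.

yes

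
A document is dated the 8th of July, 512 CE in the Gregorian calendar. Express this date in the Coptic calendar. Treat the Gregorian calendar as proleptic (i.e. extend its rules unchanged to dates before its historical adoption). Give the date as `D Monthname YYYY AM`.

12 Epip 228 AM

Both dates share Julian Day Number 1908253; in the Coptic calendar that is 12 Epip 228 AM.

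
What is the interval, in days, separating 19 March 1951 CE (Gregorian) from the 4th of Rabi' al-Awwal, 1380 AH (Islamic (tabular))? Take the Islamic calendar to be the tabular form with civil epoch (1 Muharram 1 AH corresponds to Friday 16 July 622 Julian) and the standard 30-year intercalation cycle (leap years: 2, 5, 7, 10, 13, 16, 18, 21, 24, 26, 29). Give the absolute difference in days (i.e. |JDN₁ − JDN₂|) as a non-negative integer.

3449

JDN of the first date = 2433725.
JDN of the second date = 2437174.
|2437174 − 2433725| = 3449.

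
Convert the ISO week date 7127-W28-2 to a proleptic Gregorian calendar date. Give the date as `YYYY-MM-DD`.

7127-07-12

ISO week 1 of 7127 is the week containing the first Thursday of 7127.
Week 28, day 2 (Tuesday) lands on 7127-07-12.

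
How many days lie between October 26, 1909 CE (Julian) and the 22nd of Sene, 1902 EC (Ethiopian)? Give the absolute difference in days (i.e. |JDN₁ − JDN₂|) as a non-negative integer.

233

First date → JDN 2418619; second date → JDN 2418852.
The interval is |2418619 − 2418852| = 233 days.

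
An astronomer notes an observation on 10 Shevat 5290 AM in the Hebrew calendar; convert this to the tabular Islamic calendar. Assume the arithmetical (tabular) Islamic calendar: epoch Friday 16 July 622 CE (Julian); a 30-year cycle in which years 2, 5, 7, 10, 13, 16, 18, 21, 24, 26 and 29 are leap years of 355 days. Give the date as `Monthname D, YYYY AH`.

Julian Day Number of the source date = 2279898.
Converting JDN 2279898 to the tabular Islamic calendar gives 8 Jumada al-Awwal 936 AH.

Jumada al-Awwal 8, 936 AH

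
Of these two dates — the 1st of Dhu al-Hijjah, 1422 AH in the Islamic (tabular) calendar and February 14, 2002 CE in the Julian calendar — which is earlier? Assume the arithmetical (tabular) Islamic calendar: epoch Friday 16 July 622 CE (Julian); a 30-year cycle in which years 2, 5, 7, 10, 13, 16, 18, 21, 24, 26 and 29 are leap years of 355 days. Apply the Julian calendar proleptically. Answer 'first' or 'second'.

first

Converting both to JDN: 2452320 vs 2452333; the smaller is the first.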